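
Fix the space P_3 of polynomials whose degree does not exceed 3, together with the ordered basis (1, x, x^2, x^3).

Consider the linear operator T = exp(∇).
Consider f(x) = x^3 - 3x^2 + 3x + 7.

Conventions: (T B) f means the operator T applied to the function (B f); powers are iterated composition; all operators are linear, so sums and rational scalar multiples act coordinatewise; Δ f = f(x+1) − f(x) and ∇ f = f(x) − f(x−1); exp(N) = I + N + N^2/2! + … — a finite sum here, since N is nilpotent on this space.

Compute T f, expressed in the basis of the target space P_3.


order-1 term: 3x^2 - 9x + 7
order-2 term: 3x - 6
order-3 term: 1
the series for exp(∇) f terminates at order 3
exp(∇) f = x^3 - 3x + 9

the image equals g(x) = x^3 - 3x + 9


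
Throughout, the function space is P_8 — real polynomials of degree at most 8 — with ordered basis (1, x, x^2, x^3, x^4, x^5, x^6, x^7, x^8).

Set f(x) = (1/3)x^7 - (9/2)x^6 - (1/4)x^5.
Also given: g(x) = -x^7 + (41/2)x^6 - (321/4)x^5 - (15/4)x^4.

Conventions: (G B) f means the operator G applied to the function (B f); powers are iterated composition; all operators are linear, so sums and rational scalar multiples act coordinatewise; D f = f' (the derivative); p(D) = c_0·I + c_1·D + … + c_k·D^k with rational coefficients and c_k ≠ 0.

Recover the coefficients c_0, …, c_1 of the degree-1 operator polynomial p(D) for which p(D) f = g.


D^0 f = (1/3)x^7 - (9/2)x^6 - (1/4)x^5
D^1 f = (7/3)x^6 - 27x^5 - (5/4)x^4
matching coefficients of g against c_0 f + c_1 Df + … from the top degree down determines the c_i
solution: c_0 = -3, c_1 = 3

c_0 = -3, c_1 = 3


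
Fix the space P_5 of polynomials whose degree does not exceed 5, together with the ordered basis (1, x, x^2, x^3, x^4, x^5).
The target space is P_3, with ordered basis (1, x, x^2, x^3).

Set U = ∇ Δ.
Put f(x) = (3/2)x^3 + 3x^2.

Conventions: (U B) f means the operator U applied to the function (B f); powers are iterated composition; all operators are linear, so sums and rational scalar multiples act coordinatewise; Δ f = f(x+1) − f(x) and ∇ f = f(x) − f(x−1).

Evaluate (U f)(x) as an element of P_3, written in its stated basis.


Δ f = (9/2)x^2 + (21/2)x + 9/2
∇ Δ f = 9x + 6

the image equals g(x) = 9x + 6


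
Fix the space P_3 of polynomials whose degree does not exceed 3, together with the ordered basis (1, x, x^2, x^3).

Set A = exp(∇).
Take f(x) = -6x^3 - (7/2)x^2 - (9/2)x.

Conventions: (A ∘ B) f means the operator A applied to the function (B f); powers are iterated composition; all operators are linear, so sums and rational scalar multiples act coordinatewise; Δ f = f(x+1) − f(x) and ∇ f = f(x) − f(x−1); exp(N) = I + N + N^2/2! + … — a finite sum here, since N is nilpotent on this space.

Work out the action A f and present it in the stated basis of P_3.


the result is g(x) = -6x^3 - (43/2)x^2 - (23/2)x + 3/2

order-1 term: -18x^2 + 11x - 7
order-2 term: -18x + 29/2
order-3 term: -6
the series for exp(∇) f terminates at order 3
exp(∇) f = -6x^3 - (43/2)x^2 - (23/2)x + 3/2


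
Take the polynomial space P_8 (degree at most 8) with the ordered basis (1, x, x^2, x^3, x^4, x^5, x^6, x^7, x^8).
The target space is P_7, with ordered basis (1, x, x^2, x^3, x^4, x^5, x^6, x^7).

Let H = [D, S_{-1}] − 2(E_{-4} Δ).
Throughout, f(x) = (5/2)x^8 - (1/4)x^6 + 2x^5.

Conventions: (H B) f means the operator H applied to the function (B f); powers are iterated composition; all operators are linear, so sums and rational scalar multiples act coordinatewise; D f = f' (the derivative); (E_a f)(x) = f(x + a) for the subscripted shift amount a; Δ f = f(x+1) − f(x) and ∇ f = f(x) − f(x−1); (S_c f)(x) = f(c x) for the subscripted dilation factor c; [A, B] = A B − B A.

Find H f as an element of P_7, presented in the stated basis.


S_{-1} f = (5/2)x^8 - (1/4)x^6 - 2x^5
D S_{-1} f = 20x^7 - (3/2)x^5 - 10x^4
D f = 20x^7 - (3/2)x^5 + 10x^4
S_{-1} D f = -20x^7 + (3/2)x^5 + 10x^4
[D, S_{-1}] f = 40x^7 - 3x^5 - 20x^4
Δ f = 20x^7 + 70x^6 + (277/2)x^5 + (725/4)x^4 + 155x^3 + (345/4)x^2 + (57/2)x + 17/4
E_{-4} Δ f = 20x^7 - 490x^6 + (10357/2)x^5 - (122355/4)x^4 + 109015x^3 - (937175/4)x^2 + (562037/2)x - 580135/4
(-2(E_{-4} Δ)) f = -40x^7 + 980x^6 - 10357x^5 + (122355/2)x^4 - 218030x^3 + (937175/2)x^2 - 562037x + 580135/2
([D, S_{-1}] − 2(E_{-4} Δ)) f = 980x^6 - 10360x^5 + (122315/2)x^4 - 218030x^3 + (937175/2)x^2 - 562037x + 580135/2

g(x) = 980x^6 - 10360x^5 + (122315/2)x^4 - 218030x^3 + (937175/2)x^2 - 562037x + 580135/2


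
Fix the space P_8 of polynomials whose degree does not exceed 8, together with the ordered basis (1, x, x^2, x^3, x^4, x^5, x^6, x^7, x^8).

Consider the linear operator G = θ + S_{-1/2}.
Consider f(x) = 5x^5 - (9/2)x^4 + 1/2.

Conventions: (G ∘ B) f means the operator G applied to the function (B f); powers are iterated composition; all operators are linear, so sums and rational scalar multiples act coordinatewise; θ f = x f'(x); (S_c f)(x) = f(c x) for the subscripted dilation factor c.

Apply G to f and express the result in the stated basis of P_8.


the image equals g(x) = (795/32)x^5 - (585/32)x^4 + 1/2

θ f = 25x^5 - 18x^4
S_{-1/2} f = -(5/32)x^5 - (9/32)x^4 + 1/2
(θ + S_{-1/2}) f = (795/32)x^5 - (585/32)x^4 + 1/2


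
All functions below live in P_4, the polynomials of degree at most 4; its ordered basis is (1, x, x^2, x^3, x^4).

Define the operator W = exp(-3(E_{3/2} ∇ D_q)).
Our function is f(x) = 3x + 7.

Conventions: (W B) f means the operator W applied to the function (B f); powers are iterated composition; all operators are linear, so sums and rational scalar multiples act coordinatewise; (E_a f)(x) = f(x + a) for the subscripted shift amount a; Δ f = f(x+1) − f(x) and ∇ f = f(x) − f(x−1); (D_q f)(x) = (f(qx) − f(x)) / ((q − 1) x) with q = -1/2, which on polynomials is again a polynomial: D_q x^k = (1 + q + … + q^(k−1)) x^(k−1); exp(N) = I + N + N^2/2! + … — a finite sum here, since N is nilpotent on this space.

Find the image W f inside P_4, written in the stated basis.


the result is g(x) = 3x + 7

the series for exp(-3(E_{3/2} ∇ D_q)) f terminates at order 0
exp(-3(E_{3/2} ∇ D_q)) f = 3x + 7


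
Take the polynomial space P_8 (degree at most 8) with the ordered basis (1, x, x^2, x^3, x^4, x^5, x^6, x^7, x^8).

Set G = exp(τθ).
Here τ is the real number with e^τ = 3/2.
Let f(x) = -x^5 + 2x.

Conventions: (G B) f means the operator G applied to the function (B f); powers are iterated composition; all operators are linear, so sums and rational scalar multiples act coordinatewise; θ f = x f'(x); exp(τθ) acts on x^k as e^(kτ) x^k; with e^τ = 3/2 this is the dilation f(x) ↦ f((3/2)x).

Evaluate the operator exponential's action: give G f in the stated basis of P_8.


g(x) = -(243/32)x^5 + 3x

exp(τθ) x^k = e^(kτ) x^k; with e^τ = 3/2 this sends x^k to (3/2)^k x^k
x ↦ 3/2 x
x^5 ↦ 243/32 x^5
applying this coordinatewise to f: exp(τθ) f = -(243/32)x^5 + 3x


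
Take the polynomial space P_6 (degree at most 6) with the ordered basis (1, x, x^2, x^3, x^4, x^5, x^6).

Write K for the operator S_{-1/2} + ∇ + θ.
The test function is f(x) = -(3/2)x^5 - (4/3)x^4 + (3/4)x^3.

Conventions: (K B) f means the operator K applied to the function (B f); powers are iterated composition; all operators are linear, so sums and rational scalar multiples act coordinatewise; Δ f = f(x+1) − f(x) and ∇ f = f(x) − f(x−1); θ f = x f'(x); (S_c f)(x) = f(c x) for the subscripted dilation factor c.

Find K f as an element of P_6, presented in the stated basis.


the result is g(x) = -(477/64)x^5 - (155/12)x^4 + (1135/96)x^3 - (19/4)x^2 - (1/12)x + 7/12

S_{-1/2} f = (3/64)x^5 - (1/12)x^4 - (3/32)x^3
∇ f = -(15/2)x^4 + (29/3)x^3 - (19/4)x^2 - (1/12)x + 7/12
θ f = -(15/2)x^5 - (16/3)x^4 + (9/4)x^3
(S_{-1/2} + ∇ + θ) f = -(477/64)x^5 - (155/12)x^4 + (1135/96)x^3 - (19/4)x^2 - (1/12)x + 7/12


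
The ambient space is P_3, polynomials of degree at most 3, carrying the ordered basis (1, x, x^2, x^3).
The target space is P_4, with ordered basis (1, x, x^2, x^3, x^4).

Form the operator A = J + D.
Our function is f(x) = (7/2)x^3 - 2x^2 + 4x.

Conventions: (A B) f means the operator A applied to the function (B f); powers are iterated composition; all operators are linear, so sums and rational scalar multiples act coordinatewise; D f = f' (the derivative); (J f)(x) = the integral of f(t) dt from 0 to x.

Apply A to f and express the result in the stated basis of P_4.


the result is g(x) = (7/8)x^4 - (2/3)x^3 + (25/2)x^2 - 4x + 4

J f = (7/8)x^4 - (2/3)x^3 + 2x^2
D f = (21/2)x^2 - 4x + 4
(J + D) f = (7/8)x^4 - (2/3)x^3 + (25/2)x^2 - 4x + 4


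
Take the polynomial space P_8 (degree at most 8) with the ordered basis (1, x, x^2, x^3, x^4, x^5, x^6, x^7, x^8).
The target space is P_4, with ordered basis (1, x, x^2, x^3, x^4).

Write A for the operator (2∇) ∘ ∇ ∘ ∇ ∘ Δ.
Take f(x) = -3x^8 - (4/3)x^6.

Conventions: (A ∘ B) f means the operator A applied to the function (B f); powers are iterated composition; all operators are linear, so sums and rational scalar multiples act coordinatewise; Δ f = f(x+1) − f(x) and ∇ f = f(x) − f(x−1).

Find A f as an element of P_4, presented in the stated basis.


Δ f = -24x^7 - 84x^6 - 176x^5 - 230x^4 - (584/3)x^3 - 104x^2 - 32x - 13/3
∇ Δ f = -168x^6 - 460x^4 - 208x^2 - 26/3
∇ (∇ ∘ Δ) f = -1008x^5 + 2520x^4 - 5200x^3 + 5280x^2 - 3264x + 836
∇ ∇ (∇ ∘ Δ) f = -5040x^4 + 20160x^3 - 40800x^2 + 41280x - 17272
(2∇) ∇ (∇ ∘ Δ) f = -10080x^4 + 40320x^3 - 81600x^2 + 82560x - 34544

g(x) = -10080x^4 + 40320x^3 - 81600x^2 + 82560x - 34544


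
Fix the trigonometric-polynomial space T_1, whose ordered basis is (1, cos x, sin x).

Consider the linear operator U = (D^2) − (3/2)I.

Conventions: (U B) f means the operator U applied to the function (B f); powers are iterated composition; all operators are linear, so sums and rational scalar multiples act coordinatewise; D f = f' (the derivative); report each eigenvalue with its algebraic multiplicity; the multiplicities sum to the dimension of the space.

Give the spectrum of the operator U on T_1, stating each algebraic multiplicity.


image of 1: -3/2
image of cos x: -(5/2)cos x
image of sin x: -(5/2)sin x
the matrix is diagonal; its diagonal is (-3/2, -5/2, -5/2)
for a triangular matrix the eigenvalues are the diagonal entries, with algebraic multiplicity their repetition count

λ = -5/2 (multiplicity 2), λ = -3/2 (multiplicity 1)


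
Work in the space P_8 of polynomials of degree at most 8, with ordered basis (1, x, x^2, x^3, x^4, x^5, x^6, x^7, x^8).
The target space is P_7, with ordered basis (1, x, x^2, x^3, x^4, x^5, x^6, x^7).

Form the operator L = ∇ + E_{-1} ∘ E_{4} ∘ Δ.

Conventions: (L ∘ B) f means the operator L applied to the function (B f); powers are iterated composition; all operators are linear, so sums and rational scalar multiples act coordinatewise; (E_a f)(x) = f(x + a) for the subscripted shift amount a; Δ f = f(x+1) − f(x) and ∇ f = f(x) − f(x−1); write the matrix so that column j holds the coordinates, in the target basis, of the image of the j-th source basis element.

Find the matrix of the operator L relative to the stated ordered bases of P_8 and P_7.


the matrix is [[0, 2, 6, 38, 174, 782, 3366, 14198, 58974]; [0, 0, 4, 18, 152, 870, 4692, 23562, 113584]; [0, 0, 0, 6, 36, 380, 2610, 16422, 94248]; [0, 0, 0, 0, 8, 60, 760, 6090, 43792]; [0, 0, 0, 0, 0, 10, 90, 1330, 12180]; [0, 0, 0, 0, 0, 0, 12, 126, 2128]; [0, 0, 0, 0, 0, 0, 0, 14, 168]; [0, 0, 0, 0, 0, 0, 0, 0, 16]] (rows listed top to bottom)

image of 1: 0
image of x: 2
image of x^2: 4x + 6
image of x^3: 6x^2 + 18x + 38
image of x^4: 8x^3 + 36x^2 + 152x + 174
image of x^5: 10x^4 + 60x^3 + 380x^2 + 870x + 782
image of x^6: 12x^5 + 90x^4 + 760x^3 + 2610x^2 + 4692x + 3366
image of x^7: 14x^6 + 126x^5 + 1330x^4 + 6090x^3 + 16422x^2 + 23562x + 14198
image of x^8: 16x^7 + 168x^6 + 2128x^5 + 12180x^4 + 43792x^3 + 94248x^2 + 113584x + 58974
each image's coordinates form column j of the matrix


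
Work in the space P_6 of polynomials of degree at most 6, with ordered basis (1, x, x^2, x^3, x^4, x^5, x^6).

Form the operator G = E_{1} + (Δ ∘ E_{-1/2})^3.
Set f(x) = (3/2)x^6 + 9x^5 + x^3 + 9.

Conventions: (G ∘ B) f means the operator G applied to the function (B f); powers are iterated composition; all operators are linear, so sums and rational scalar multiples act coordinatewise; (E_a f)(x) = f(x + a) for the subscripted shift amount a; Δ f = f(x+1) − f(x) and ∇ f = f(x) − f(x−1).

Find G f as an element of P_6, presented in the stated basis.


the result is g(x) = (3/2)x^6 + 18x^5 + (135/2)x^4 + 301x^3 + (1311/2)x^2 + 192x + 323/2

E_{1} f = (3/2)x^6 + 18x^5 + (135/2)x^4 + 121x^3 + (231/2)x^2 + 57x + 41/2
E_{-1/2} f = (3/2)x^6 + (9/2)x^5 - (135/8)x^4 + (79/4)x^3 - (363/32)x^2 + (105/32)x + 1103/128
Δ E_{-1/2} f = 9x^5 + 45x^4 + (15/2)x^3 + (51/2)x^2 + (9/16)x + 13/16
E_{-1/2} (Δ ∘ E_{-1/2}) f = 9x^5 + (45/2)x^4 - 60x^3 + (141/2)x^2 - 39x + 17/2
Δ E_{-1/2} (Δ ∘ E_{-1/2}) f = 45x^4 + 180x^3 + 45x^2 + 96x + 3
E_{-1/2} (Δ ∘ E_{-1/2}) (Δ ∘ E_{-1/2}) f = 45x^4 + 90x^3 - (315/2)x^2 + (327/2)x - 855/16
Δ E_{-1/2} (Δ ∘ E_{-1/2}) (Δ ∘ E_{-1/2}) f = 180x^3 + 540x^2 + 135x + 141
(E_{1} + (Δ ∘ E_{-1/2})^3) f = (3/2)x^6 + 18x^5 + (135/2)x^4 + 301x^3 + (1311/2)x^2 + 192x + 323/2


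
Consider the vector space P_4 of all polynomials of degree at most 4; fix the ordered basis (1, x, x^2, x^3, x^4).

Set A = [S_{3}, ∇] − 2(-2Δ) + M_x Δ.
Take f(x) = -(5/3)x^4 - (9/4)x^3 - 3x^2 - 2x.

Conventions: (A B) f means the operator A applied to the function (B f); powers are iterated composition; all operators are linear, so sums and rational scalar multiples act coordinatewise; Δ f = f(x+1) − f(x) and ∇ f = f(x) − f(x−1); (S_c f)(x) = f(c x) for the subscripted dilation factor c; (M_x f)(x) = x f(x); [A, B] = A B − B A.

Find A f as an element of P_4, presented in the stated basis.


the result is g(x) = -(20/3)x^4 + (3799/12)x^3 - (8219/12)x^2 + (3689/12)x - 261/2

∇ f = -(20/3)x^3 + (13/4)x^2 - (71/12)x + 5/12
S_{3} ∇ f = -180x^3 + (117/4)x^2 - (71/4)x + 5/12
S_{3} f = -135x^4 - (243/4)x^3 - 27x^2 - 6x
∇ S_{3} f = -540x^3 + (2511/4)x^2 - (1647/4)x + 381/4
[S_{3}, ∇] f = 360x^3 - (1197/2)x^2 + 394x - 569/6
Δ f = -(20/3)x^3 - (67/4)x^2 - (233/12)x - 107/12
(-2Δ) f = (40/3)x^3 + (67/2)x^2 + (233/6)x + 107/6
(-2(-2Δ)) f = -(80/3)x^3 - 67x^2 - (233/3)x - 107/3
Δ f = -(20/3)x^3 - (67/4)x^2 - (233/12)x - 107/12
M_x Δ f = -(20/3)x^4 - (67/4)x^3 - (233/12)x^2 - (107/12)x
([S_{3}, ∇] − 2(-2Δ) + M_x Δ) f = -(20/3)x^4 + (3799/12)x^3 - (8219/12)x^2 + (3689/12)x - 261/2


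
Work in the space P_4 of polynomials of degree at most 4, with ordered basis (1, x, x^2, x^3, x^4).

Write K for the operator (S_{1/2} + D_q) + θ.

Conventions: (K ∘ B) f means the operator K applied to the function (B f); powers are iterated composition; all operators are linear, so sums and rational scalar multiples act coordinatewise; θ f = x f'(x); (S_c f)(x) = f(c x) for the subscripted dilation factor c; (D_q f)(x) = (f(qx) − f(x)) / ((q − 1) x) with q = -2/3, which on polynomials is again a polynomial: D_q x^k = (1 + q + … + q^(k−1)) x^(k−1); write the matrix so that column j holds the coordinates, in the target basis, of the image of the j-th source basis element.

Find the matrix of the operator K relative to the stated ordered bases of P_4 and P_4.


the matrix is [[1, 1, 0, 0, 0]; [0, 3/2, 1/3, 0, 0]; [0, 0, 9/4, 7/9, 0]; [0, 0, 0, 25/8, 13/27]; [0, 0, 0, 0, 65/16]] (rows listed top to bottom)

image of 1: 1
image of x: (3/2)x + 1
image of x^2: (9/4)x^2 + (1/3)x
image of x^3: (25/8)x^3 + (7/9)x^2
image of x^4: (65/16)x^4 + (13/27)x^3
each image's coordinates form column j of the matrix


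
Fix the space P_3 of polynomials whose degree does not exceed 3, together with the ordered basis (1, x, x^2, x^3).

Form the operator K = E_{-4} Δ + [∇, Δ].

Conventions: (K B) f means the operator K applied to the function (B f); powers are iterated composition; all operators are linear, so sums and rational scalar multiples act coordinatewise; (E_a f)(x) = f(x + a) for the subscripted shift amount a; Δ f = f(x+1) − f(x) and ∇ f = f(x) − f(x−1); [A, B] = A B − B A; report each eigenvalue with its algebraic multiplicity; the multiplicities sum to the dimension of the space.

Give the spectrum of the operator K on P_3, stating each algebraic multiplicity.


λ = 0 (multiplicity 4)

image of 1: 0
image of x: 1
image of x^2: 2x - 7
image of x^3: 3x^2 - 21x + 37
the matrix is upper triangular; its diagonal is (0, 0, 0, 0)
for a triangular matrix the eigenvalues are the diagonal entries, with algebraic multiplicity their repetition count


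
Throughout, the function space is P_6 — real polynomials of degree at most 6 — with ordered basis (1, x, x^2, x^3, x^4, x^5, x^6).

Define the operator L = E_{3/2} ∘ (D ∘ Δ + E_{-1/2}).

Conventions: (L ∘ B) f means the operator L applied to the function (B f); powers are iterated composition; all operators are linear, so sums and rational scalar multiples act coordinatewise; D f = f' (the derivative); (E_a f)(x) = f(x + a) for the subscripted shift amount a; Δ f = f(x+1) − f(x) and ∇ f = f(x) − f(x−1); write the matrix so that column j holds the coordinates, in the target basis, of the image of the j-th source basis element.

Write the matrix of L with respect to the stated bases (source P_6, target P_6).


the matrix is [[1, 1, 3, 13, 50, 171, 4331/8]; [0, 1, 2, 9, 52, 250, 1026]; [0, 0, 1, 3, 18, 130, 750]; [0, 0, 0, 1, 4, 30, 260]; [0, 0, 0, 0, 1, 5, 45]; [0, 0, 0, 0, 0, 1, 6]; [0, 0, 0, 0, 0, 0, 1]] (rows listed top to bottom)

image of 1: 1
image of x: x + 1
image of x^2: x^2 + 2x + 3
image of x^3: x^3 + 3x^2 + 9x + 13
image of x^4: x^4 + 4x^3 + 18x^2 + 52x + 50
image of x^5: x^5 + 5x^4 + 30x^3 + 130x^2 + 250x + 171
image of x^6: x^6 + 6x^5 + 45x^4 + 260x^3 + 750x^2 + 1026x + 4331/8
each image's coordinates form column j of the matrix


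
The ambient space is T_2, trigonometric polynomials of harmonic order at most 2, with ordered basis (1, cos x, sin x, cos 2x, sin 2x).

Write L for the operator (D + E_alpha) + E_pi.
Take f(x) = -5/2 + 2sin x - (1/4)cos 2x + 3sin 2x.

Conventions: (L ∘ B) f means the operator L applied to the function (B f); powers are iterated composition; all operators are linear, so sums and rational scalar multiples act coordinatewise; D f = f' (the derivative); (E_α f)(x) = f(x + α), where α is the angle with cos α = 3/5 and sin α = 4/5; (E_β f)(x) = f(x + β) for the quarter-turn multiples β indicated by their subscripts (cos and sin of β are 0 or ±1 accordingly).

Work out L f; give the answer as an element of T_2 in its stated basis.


D f = 2cos x + 6cos 2x + (1/2)sin 2x
E_alpha f = -5/2 + (8/5)cos x + (6/5)sin x + (59/20)cos 2x - (3/5)sin 2x
(D + E_alpha) f = -5/2 + (18/5)cos x + (6/5)sin x + (179/20)cos 2x - (1/10)sin 2x
E_pi f = -5/2 - 2sin x - (1/4)cos 2x + 3sin 2x
((D + E_alpha) + E_pi) f = -5 + (18/5)cos x - (4/5)sin x + (87/10)cos 2x + (29/10)sin 2x

the result is g(x) = -5 + (18/5)cos x - (4/5)sin x + (87/10)cos 2x + (29/10)sin 2x


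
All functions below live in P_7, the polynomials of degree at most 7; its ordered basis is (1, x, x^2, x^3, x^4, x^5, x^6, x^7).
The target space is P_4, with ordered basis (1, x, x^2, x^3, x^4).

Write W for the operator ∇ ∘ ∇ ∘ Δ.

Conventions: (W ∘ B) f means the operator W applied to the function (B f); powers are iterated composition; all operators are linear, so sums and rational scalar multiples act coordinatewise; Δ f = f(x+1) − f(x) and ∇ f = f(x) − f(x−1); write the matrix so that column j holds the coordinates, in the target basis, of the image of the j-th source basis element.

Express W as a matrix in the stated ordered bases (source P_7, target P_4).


the matrix is [[0, 0, 0, 6, -12, 30, -60, 126]; [0, 0, 0, 0, 24, -60, 180, -420]; [0, 0, 0, 0, 0, 60, -180, 630]; [0, 0, 0, 0, 0, 0, 120, -420]; [0, 0, 0, 0, 0, 0, 0, 210]] (rows listed top to bottom)

image of 1: 0
image of x: 0
image of x^2: 0
image of x^3: 6
image of x^4: 24x - 12
image of x^5: 60x^2 - 60x + 30
image of x^6: 120x^3 - 180x^2 + 180x - 60
image of x^7: 210x^4 - 420x^3 + 630x^2 - 420x + 126
each image's coordinates form column j of the matrix


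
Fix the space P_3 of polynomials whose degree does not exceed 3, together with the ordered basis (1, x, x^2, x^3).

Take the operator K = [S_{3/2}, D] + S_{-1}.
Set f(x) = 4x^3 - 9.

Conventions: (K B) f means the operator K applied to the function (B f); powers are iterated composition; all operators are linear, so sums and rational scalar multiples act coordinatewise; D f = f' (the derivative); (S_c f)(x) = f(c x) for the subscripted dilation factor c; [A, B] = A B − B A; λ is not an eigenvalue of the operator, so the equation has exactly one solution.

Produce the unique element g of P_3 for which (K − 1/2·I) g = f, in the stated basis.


write g with unknown coordinates in the stated basis and equate coefficients in (K − 1/2·I) g = f
solving from the highest basis element down gives g = -(8/3)x^3 - 18x^2 + 18x
check: K g = (8/3)x^3 - 9x^2 + 9x - 9
so K g − 1/2·g = 4x^3 - 9 = f ✓

the result is g(x) = -(8/3)x^3 - 18x^2 + 18x


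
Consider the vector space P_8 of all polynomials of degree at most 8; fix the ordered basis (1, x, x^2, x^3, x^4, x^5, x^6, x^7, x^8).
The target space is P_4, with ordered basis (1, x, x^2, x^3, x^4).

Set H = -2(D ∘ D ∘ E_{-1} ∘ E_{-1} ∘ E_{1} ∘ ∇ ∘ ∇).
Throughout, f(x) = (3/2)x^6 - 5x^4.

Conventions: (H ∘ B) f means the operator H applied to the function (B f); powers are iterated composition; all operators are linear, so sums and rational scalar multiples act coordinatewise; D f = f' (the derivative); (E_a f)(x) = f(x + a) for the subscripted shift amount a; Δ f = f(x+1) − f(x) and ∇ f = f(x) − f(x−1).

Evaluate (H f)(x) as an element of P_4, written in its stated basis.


∇ f = 9x^5 - (45/2)x^4 + 10x^3 + (15/2)x^2 - 11x + 7/2
∇ ∇ f = 45x^4 - 180x^3 + 255x^2 - 150x + 23
E_{1} (∇ ∘ ∇) f = 45x^4 - 15x^2 - 7
E_{-1} E_{1} (∇ ∘ ∇) f = 45x^4 - 180x^3 + 255x^2 - 150x + 23
E_{-1} E_{-1} E_{1} (∇ ∘ ∇) f = 45x^4 - 360x^3 + 1065x^2 - 1380x + 653
D (E_{-1} ∘ E_{-1} ∘ E_{1}) (∇ ∘ ∇) f = 180x^3 - 1080x^2 + 2130x - 1380
D D (E_{-1} ∘ E_{-1} ∘ E_{1}) (∇ ∘ ∇) f = 540x^2 - 2160x + 2130
(-2(D ∘ D ∘ E_{-1} ∘ E_{-1} ∘ E_{1} ∘ ∇ ∘ ∇)) f = -1080x^2 + 4320x - 4260

the result is g(x) = -1080x^2 + 4320x - 4260


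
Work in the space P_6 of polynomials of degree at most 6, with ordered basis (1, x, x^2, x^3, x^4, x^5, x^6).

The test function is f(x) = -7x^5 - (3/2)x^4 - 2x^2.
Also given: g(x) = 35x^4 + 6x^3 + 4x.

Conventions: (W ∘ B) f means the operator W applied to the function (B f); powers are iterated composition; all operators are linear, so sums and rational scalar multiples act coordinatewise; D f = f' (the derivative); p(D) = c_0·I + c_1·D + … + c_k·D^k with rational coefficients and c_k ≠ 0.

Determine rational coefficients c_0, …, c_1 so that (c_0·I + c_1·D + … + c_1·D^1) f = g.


D^0 f = -7x^5 - (3/2)x^4 - 2x^2
D^1 f = -35x^4 - 6x^3 - 4x
matching coefficients of g against c_0 f + c_1 Df + … from the top degree down determines the c_i
solution: c_0 = 0, c_1 = -1

p(D) = -D, i.e. c_0 = 0, c_1 = -1


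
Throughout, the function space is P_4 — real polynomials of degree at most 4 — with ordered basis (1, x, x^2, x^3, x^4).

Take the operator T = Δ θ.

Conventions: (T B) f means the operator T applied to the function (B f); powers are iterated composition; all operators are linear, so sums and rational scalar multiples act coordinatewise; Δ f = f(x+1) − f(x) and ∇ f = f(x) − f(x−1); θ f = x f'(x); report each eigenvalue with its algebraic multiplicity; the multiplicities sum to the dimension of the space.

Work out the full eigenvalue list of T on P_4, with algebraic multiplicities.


λ = 0 (multiplicity 5)

image of 1: 0
image of x: 1
image of x^2: 4x + 2
image of x^3: 9x^2 + 9x + 3
image of x^4: 16x^3 + 24x^2 + 16x + 4
the matrix is upper triangular; its diagonal is (0, 0, 0, 0, 0)
for a triangular matrix the eigenvalues are the diagonal entries, with algebraic multiplicity their repetition count


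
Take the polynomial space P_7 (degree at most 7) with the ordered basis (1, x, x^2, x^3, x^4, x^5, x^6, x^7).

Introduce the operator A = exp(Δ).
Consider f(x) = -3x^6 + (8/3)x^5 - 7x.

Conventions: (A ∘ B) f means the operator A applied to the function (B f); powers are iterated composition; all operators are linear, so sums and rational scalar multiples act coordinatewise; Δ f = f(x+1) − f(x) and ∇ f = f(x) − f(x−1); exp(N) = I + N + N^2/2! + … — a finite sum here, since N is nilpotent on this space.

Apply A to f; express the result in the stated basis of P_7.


order-1 term: -18x^5 - (95/3)x^4 - (100/3)x^3 - (55/3)x^2 - (14/3)x - 22/3
order-2 term: -45x^4 - (460/3)x^3 - 235x^2 - (530/3)x - 53
order-3 term: -60x^3 - (730/3)x^2 - 370x - 610/3
order-4 term: -45x^2 - (500/3)x - 505/3
order-5 term: -18x - 127/3
order-6 term: -3
the series for exp(Δ) f terminates at order 6
exp(Δ) f = -3x^6 - (46/3)x^5 - (230/3)x^4 - (740/3)x^3 - (1625/3)x^2 - 743x - 1432/3

g(x) = -3x^6 - (46/3)x^5 - (230/3)x^4 - (740/3)x^3 - (1625/3)x^2 - 743x - 1432/3


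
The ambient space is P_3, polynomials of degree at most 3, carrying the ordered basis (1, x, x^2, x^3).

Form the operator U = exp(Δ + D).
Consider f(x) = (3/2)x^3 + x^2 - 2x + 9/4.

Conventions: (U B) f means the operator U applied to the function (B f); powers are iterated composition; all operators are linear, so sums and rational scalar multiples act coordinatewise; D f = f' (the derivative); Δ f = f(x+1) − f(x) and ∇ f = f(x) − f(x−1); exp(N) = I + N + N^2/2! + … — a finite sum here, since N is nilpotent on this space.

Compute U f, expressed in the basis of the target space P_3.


g(x) = (3/2)x^3 + 10x^2 + (49/2)x + 103/4

order-1 term: 9x^2 + (17/2)x - 3/2
order-2 term: 18x + 13
order-3 term: 12
the series for exp(Δ + D) f terminates at order 3
exp(Δ + D) f = (3/2)x^3 + 10x^2 + (49/2)x + 103/4


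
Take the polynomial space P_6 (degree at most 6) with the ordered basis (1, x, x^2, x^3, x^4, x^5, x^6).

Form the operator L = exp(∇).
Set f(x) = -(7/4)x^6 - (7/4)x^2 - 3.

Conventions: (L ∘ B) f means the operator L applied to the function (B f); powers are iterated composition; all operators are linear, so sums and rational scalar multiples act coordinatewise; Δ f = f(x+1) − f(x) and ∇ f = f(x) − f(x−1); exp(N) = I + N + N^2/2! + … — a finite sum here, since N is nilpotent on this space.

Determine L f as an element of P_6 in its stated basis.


order-1 term: -(21/2)x^5 + (105/4)x^4 - 35x^3 + (105/4)x^2 - 14x + 7/2
order-2 term: -(105/4)x^4 + 105x^3 - (735/4)x^2 + (315/2)x - 56
order-3 term: -35x^3 + (315/2)x^2 - (525/2)x + 315/2
order-4 term: -(105/4)x^2 + 105x - 455/4
order-5 term: -(21/2)x + 105/4
order-6 term: -7/4
the series for exp(∇) f terminates at order 6
exp(∇) f = -(7/4)x^6 - (21/2)x^5 + 35x^3 - 28x^2 - (49/2)x + 51/4

the result is g(x) = -(7/4)x^6 - (21/2)x^5 + 35x^3 - 28x^2 - (49/2)x + 51/4


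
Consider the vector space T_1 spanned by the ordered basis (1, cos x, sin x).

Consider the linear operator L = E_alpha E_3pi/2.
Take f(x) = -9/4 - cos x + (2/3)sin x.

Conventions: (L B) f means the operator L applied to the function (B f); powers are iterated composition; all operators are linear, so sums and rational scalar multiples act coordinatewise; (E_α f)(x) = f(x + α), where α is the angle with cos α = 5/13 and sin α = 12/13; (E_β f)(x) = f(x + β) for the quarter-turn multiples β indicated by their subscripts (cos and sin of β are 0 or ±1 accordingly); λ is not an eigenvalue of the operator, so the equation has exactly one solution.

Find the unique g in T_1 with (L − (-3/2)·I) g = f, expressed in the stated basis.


write g with unknown coordinates in the stated basis and equate coefficients in (L − (-3/2)·I) g = f
solving from the highest basis element down gives g = -9/10 - (338/939)cos x + (104/313)sin x
check: L g = -9/10 - (144/313)cos x + (158/939)sin x
so L g − (-3/2)·g = -9/4 - cos x + (2/3)sin x = f ✓

the result is g(x) = -9/10 - (338/939)cos x + (104/313)sin x


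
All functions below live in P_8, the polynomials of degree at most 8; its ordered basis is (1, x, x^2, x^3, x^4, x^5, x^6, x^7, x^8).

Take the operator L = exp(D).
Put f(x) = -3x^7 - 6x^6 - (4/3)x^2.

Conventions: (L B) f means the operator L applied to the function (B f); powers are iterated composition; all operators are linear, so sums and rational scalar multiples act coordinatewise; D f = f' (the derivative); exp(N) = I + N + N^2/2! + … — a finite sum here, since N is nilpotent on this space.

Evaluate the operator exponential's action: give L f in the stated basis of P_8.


g(x) = -3x^7 - 27x^6 - 99x^5 - 195x^4 - 225x^3 - (463/3)x^2 - (179/3)x - 31/3

order-1 term: -21x^6 - 36x^5 - (8/3)x
order-2 term: -63x^5 - 90x^4 - 4/3
order-3 term: -105x^4 - 120x^3
order-4 term: -105x^3 - 90x^2
order-5 term: -63x^2 - 36x
order-6 term: -21x - 6
order-7 term: -3
the series for exp(D) f terminates at order 7
exp(D) f = -3x^7 - 27x^6 - 99x^5 - 195x^4 - 225x^3 - (463/3)x^2 - (179/3)x - 31/3


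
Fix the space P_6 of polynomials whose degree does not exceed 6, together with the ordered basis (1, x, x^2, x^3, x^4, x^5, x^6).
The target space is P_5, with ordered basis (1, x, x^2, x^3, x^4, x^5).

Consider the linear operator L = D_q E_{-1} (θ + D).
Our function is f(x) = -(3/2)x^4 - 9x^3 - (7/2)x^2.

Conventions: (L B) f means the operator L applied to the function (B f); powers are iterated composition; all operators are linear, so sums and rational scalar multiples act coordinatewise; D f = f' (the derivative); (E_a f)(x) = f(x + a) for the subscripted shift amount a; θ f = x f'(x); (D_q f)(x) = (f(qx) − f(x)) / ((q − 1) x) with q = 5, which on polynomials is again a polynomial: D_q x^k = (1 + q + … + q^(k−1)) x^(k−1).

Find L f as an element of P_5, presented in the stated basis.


θ f = -6x^4 - 27x^3 - 7x^2
D f = -6x^3 - 27x^2 - 7x
(θ + D) f = -6x^4 - 33x^3 - 34x^2 - 7x
E_{-1} (θ + D) f = -6x^4 - 9x^3 + 29x^2 - 14x
D_q E_{-1} (θ + D) f = -936x^3 - 279x^2 + 174x - 14

the result is g(x) = -936x^3 - 279x^2 + 174x - 14


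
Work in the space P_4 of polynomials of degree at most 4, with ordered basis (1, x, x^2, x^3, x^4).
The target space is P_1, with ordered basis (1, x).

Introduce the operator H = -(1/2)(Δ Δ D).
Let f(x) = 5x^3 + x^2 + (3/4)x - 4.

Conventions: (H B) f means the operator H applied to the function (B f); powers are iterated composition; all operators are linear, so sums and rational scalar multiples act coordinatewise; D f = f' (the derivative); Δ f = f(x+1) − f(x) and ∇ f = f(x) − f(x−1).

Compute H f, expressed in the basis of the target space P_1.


D f = 15x^2 + 2x + 3/4
Δ D f = 30x + 17
Δ Δ D f = 30
(-(1/2)(Δ Δ D)) f = -15

the result is g(x) = -15


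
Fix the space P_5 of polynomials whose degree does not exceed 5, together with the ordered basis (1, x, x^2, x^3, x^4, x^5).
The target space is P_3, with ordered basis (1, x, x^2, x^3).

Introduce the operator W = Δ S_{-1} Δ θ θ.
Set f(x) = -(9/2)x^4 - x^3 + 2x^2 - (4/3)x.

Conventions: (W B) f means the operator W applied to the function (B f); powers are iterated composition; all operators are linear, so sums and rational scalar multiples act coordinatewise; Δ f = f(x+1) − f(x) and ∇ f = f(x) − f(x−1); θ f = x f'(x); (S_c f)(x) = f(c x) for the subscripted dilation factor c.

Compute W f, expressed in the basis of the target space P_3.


θ f = -18x^4 - 3x^3 + 4x^2 - (4/3)x
θ θ f = -72x^4 - 9x^3 + 8x^2 - (4/3)x
Δ θ θ f = -288x^3 - 459x^2 - 299x - 223/3
S_{-1} (Δ θ θ) f = 288x^3 - 459x^2 + 299x - 223/3
Δ S_{-1} (Δ θ θ) f = 864x^2 - 54x + 128

the image equals g(x) = 864x^2 - 54x + 128


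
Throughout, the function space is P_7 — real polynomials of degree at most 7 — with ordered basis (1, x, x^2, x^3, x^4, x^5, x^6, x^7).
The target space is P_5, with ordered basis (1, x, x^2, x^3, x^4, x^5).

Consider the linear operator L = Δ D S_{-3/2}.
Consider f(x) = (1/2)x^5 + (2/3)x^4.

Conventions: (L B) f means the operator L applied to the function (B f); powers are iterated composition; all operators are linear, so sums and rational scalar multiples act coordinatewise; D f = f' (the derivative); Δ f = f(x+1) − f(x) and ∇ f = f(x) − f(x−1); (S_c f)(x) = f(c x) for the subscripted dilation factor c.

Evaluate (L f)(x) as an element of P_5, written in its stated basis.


S_{-3/2} f = -(243/64)x^5 + (27/8)x^4
D S_{-3/2} f = -(1215/64)x^4 + (27/2)x^3
Δ D S_{-3/2} f = -(1215/16)x^3 - (2349/32)x^2 - (567/16)x - 351/64

the result is g(x) = -(1215/16)x^3 - (2349/32)x^2 - (567/16)x - 351/64


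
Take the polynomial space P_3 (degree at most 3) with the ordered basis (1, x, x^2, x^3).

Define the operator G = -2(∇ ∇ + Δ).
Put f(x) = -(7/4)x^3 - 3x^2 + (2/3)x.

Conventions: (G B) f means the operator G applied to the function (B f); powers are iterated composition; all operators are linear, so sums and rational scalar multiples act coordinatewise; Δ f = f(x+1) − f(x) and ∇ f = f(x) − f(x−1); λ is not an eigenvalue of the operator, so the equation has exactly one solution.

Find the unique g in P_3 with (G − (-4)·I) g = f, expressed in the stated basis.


the result is g(x) = -(7/16)x^3 - (45/32)x^2 - (77/24)x - 503/192

write g with unknown coordinates in the stated basis and equate coefficients in (G − (-4)·I) g = f
solving from the highest basis element down gives g = -(7/16)x^3 - (45/32)x^2 - (77/24)x - 503/192
check: G g = (21/8)x^2 + (27/2)x + 503/48
so G g − (-4)·g = -(7/4)x^3 - 3x^2 + (2/3)x = f ✓


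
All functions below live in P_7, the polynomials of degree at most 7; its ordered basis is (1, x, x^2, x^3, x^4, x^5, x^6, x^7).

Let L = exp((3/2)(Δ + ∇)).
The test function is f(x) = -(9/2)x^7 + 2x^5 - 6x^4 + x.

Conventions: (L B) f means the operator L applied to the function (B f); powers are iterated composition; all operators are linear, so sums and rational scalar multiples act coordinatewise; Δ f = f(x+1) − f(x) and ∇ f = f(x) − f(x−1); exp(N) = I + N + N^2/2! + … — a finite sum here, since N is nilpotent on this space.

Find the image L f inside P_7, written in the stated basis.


order-1 term: -(189/2)x^6 - (885/2)x^4 - 72x^3 - (447/2)x^2 - 72x - 9/2
order-2 term: -(1701/2)x^5 - 5490x^3 - 324x^2 - 4176x - 216
order-3 term: -(8505/2)x^4 - 24975x^2 - 648x - 21033/2
order-4 term: -(25515/2)x^3 - 50220x - 486
order-5 term: -(45927/2)x^2 - 75573/2
order-6 term: -(45927/2)x
order-7 term: -19683/2
the series for exp((3/2)(Δ + ∇)) f terminates at order 7
exp((3/2)(Δ + ∇)) f = -(9/2)x^7 - (189/2)x^6 - (1697/2)x^5 - 4701x^4 - (36639/2)x^3 - 48486x^2 - (156157/2)x - 58851

g(x) = -(9/2)x^7 - (189/2)x^6 - (1697/2)x^5 - 4701x^4 - (36639/2)x^3 - 48486x^2 - (156157/2)x - 58851


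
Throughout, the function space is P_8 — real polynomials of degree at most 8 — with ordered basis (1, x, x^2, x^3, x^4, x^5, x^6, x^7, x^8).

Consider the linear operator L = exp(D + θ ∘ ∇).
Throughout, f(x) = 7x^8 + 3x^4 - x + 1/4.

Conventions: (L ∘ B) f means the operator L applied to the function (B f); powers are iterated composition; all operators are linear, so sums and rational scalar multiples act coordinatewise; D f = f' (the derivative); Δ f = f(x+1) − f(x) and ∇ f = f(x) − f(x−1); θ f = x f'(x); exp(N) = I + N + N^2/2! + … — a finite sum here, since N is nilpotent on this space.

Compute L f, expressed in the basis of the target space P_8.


order-1 term: 448x^7 - 1176x^6 + 1960x^5 - 1960x^4 + 1224x^3 - 428x^2 + 68x - 1
order-2 term: 10976x^6 - 44688x^5 + 91140x^4 - 103880x^3 + 63916x^2 - 16608x + 34
order-3 term: 131712x^5 - 591920x^4 + 1152480x^3 - 1083880x^2 + (1221160/3)x - 5536
order-4 term: 823200x^4 - 3355520x^3 + 5027400x^2 - 2704800x + 305290/3
order-5 term: 2634240x^3 - 8015616x^2 + 6693792x - 540960
order-6 term: 3951360x^2 - 6660864x + 1115632
order-7 term: 2257920x - 951552
order-8 term: 282240
the series for exp(D + θ ∘ ∇) f terminates at order 8
exp(D + θ ∘ ∇) f = 7x^8 + 448x^7 + 9800x^6 + 88984x^5 + 320463x^4 + 328544x^3 - 57248x^2 - (70319/3)x + 19447/12

the result is g(x) = 7x^8 + 448x^7 + 9800x^6 + 88984x^5 + 320463x^4 + 328544x^3 - 57248x^2 - (70319/3)x + 19447/12


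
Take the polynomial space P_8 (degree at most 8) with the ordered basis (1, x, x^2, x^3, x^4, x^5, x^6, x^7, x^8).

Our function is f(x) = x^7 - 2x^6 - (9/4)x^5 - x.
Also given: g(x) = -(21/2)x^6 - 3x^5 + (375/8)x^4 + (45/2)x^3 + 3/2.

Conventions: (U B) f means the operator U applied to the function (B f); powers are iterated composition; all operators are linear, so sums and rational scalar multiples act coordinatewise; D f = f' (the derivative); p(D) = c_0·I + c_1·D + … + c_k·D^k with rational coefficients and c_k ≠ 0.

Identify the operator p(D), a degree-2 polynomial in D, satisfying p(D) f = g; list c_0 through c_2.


D^0 f = x^7 - 2x^6 - (9/4)x^5 - x
D^1 f = 7x^6 - 12x^5 - (45/4)x^4 - 1
D^2 f = 42x^5 - 60x^4 - 45x^3
matching coefficients of g against c_0 f + c_1 Df + … from the top degree down determines the c_i
solution: c_0 = 0, c_1 = -3/2, c_2 = -1/2

c_0 = 0, c_1 = -3/2, c_2 = -1/2


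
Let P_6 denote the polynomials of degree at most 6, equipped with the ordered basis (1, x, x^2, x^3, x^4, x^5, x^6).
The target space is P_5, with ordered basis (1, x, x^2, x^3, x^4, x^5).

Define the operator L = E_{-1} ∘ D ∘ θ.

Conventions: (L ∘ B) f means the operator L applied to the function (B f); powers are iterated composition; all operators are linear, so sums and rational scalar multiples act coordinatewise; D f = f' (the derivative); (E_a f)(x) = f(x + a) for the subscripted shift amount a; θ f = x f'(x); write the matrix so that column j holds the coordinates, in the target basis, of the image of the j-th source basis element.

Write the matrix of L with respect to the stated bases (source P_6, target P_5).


the matrix is [[0, 1, -4, 9, -16, 25, -36]; [0, 0, 4, -18, 48, -100, 180]; [0, 0, 0, 9, -48, 150, -360]; [0, 0, 0, 0, 16, -100, 360]; [0, 0, 0, 0, 0, 25, -180]; [0, 0, 0, 0, 0, 0, 36]] (rows listed top to bottom)

image of 1: 0
image of x: 1
image of x^2: 4x - 4
image of x^3: 9x^2 - 18x + 9
image of x^4: 16x^3 - 48x^2 + 48x - 16
image of x^5: 25x^4 - 100x^3 + 150x^2 - 100x + 25
image of x^6: 36x^5 - 180x^4 + 360x^3 - 360x^2 + 180x - 36
each image's coordinates form column j of the matrix


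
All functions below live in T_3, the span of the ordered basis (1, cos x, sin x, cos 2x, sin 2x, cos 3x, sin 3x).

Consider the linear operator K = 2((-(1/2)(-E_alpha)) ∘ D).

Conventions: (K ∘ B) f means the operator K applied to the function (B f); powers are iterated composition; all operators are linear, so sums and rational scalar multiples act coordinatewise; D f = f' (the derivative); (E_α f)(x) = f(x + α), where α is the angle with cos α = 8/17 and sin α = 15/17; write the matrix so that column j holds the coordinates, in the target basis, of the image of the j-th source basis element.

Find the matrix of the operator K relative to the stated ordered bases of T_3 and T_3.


image of 1: 0
image of cos x: -(15/17)cos x - (8/17)sin x
image of sin x: (8/17)cos x - (15/17)sin x
image of cos 2x: -(480/289)cos 2x + (322/289)sin 2x
image of sin 2x: -(322/289)cos 2x - (480/289)sin 2x
image of cos 3x: (1485/4913)cos 3x + (14664/4913)sin 3x
image of sin 3x: -(14664/4913)cos 3x + (1485/4913)sin 3x
each image's coordinates form column j of the matrix

the matrix is [[0, 0, 0, 0, 0, 0, 0]; [0, -15/17, 8/17, 0, 0, 0, 0]; [0, -8/17, -15/17, 0, 0, 0, 0]; [0, 0, 0, -480/289, -322/289, 0, 0]; [0, 0, 0, 322/289, -480/289, 0, 0]; [0, 0, 0, 0, 0, 1485/4913, -14664/4913]; [0, 0, 0, 0, 0, 14664/4913, 1485/4913]] (rows listed top to bottom)


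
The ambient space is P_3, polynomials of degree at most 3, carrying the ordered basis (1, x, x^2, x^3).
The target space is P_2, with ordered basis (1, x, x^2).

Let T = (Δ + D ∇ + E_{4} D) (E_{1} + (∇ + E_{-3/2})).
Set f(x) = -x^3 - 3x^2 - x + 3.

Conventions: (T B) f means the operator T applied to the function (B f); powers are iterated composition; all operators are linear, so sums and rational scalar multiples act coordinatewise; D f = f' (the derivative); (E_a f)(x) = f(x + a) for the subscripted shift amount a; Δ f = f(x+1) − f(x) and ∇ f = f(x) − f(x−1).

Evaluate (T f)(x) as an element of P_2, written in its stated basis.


E_{1} f = -x^3 - 6x^2 - 10x - 2
∇ f = -3x^2 - 3x + 1
E_{-3/2} f = -x^3 + (3/2)x^2 + (5/4)x + 9/8
(∇ + E_{-3/2}) f = -x^3 - (3/2)x^2 - (7/4)x + 17/8
(E_{1} + (∇ + E_{-3/2})) f = -2x^3 - (15/2)x^2 - (47/4)x + 1/8
Δ (E_{1} + (∇ + E_{-3/2})) f = -6x^2 - 21x - 85/4
∇ (E_{1} + (∇ + E_{-3/2})) f = -6x^2 - 9x - 25/4
D ∇ (E_{1} + (∇ + E_{-3/2})) f = -12x - 9
D (E_{1} + (∇ + E_{-3/2})) f = -6x^2 - 15x - 47/4
E_{4} D (E_{1} + (∇ + E_{-3/2})) f = -6x^2 - 63x - 671/4
(Δ + D ∇ + E_{4} D) (E_{1} + (∇ + E_{-3/2})) f = -12x^2 - 96x - 198

the result is g(x) = -12x^2 - 96x - 198
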